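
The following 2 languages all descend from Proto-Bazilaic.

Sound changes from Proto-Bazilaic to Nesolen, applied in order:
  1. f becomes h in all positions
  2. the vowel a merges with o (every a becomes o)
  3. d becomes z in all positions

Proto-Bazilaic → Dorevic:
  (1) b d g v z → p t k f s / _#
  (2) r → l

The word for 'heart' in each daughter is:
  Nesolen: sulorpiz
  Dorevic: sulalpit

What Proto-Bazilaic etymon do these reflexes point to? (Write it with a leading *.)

Position 4: Nesolen has o, Dorevic has a. Dorevic preserves a here (none of its changes turn any other segment into a), so the proto-segment is *a.
Position 8: Nesolen has z, Dorevic has t. Taking the neighbouring segments as reconstructed: Nesolen z could go back to *d or *z; Dorevic t could go back to *t or *d — the one source consistent with every daughter is *d.
Position 5: Nesolen has r, Dorevic has l. Nesolen preserves r here (none of its changes turn any other segment into r), so the proto-segment is *r.
Continuing position by position gives *sularpid; check it forward:
Nesolen: *sularpid > sulorpid > sulorpiz  (by vowel merger, unconditioned shift)
Dorevic: *sularpid > sularpit > sulalpit  (by final devoicing, unconditioned shift)
Only *sularpid yields all of Nesolen sulorpiz, Dorevic sulalpit.

*sularpid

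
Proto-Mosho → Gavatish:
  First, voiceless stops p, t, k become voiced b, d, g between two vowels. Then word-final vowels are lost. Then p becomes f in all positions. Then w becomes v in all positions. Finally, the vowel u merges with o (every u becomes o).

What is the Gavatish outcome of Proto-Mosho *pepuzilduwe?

Gavatish: *pepuzilduwe
  pepuzilduwe → pebuzilduwe   [intervocalic voicing]
  pebuzilduwe → pebuzilduw   [apocope]
  pebuzilduw → febuzilduw   [unconditioned shift]
  febuzilduw → febuzilduv   [unconditioned shift]
  febuzilduv → febozildov   [vowel merger]
  giving Gavatish febozildov.

febozildov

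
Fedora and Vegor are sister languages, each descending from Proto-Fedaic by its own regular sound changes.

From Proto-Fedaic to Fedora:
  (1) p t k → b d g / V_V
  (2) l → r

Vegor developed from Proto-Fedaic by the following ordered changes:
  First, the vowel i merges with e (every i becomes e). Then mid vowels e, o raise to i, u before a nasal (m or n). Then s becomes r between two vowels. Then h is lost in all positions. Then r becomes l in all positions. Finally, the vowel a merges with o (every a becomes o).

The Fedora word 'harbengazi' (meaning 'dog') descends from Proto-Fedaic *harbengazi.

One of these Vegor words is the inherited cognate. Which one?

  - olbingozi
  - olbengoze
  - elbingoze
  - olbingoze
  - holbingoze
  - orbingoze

Vegor: start from *harbengazi.
  rule 1 (vowel merger): harbengazi → harbengaze
  rule 2 (pre-nasal raising): harbengaze → harbingaze
  rule 3: no change — harbingaze
  rule 4 (h-loss): harbingaze → arbingaze
  rule 5 (unconditioned shift): arbingaze → albingaze
  rule 6 (vowel merger): albingaze → olbingoze
  ⇒ Vegor olbingoze
Among the options, 'olbingoze' alone shows every Vegor change applied in order.

olbingoze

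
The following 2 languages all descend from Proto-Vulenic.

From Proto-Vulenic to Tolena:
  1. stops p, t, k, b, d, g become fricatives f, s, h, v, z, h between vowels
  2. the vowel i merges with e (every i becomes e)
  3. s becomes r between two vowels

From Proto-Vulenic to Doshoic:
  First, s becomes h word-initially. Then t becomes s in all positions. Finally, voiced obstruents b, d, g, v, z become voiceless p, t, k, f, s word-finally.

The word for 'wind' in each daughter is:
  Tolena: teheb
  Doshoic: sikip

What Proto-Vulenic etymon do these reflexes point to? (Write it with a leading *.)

Position 5: Tolena has b, Doshoic has p. Tolena preserves b here (none of its changes turn any other segment into b), so the proto-segment is *b.
Position 2: Tolena has e, Doshoic has i. Doshoic preserves i here (none of its changes turn any other segment into i), so the proto-segment is *i.
Position 4: Tolena has e, Doshoic has i. Doshoic preserves i here (none of its changes turn any other segment into i), so the proto-segment is *i.
This points to *tikib. Verify forward in each daughter:
Tolena: start from *tikib.
  rule 1 (intervocalic lenition): tikib → tihib
  rule 2 (vowel merger): tihib → teheb
  rule 3: no change — teheb
  ⇒ Tolena teheb
Doshoic: *tikib
  tikib (rule 1 does not apply)
  tikib → sikib   [unconditioned shift]
  sikib → sikip   [final devoicing]
  giving Doshoic sikip.
*tikib is the unique common source.

*tikib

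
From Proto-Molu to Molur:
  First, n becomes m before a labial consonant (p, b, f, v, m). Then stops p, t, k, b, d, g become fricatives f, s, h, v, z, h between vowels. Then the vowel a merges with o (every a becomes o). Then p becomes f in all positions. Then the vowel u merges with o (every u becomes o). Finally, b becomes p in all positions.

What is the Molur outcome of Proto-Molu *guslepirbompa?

Molur: *guslepirbompa > guslefirbompa > guslefirbompo > guslefirbomfo > goslefirbomfo > goslefirpomfo  (by intervocalic lenition, vowel merger, unconditioned shift, vowel merger, unconditioned shift)

goslefirpomfo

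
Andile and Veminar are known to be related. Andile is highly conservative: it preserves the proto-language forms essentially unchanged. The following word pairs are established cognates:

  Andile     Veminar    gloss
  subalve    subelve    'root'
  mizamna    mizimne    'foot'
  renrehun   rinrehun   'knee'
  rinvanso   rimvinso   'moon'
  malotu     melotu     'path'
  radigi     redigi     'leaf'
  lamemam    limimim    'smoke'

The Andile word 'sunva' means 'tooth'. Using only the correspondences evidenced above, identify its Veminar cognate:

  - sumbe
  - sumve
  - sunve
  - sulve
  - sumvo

rinvanso ~ rimvinso — Andile n corresponds to Veminar m after a vowel, before a labial obstruent.
mizamna ~ mizimne — Andile a corresponds to Veminar e word-finally.
Applying these to Andile 'sunva':
  sunva → sumva   (n→m after a vowel, before a labial obstruent)
  sumva → sumve   (a→e word-finally)
So the Veminar cognate is 'sumve'.

sumve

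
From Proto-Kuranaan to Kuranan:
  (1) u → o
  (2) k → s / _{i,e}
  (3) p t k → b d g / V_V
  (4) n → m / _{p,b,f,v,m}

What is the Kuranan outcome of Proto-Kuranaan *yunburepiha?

yomborebiha

Kuranan: *yunburepiha > yonborepiha > yonborebiha > yomborebiha  (by vowel merger, intervocalic voicing, nasal place assimilation)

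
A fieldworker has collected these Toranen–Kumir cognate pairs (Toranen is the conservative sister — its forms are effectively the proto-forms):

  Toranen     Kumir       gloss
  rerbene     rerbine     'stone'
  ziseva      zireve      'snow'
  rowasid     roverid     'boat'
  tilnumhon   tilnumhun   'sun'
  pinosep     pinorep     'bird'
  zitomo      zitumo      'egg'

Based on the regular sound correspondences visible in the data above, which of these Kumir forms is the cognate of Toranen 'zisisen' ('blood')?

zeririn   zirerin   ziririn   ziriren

ziririn

rowasid ~ roverid — Toranen s corresponds to Kumir r between vowels (before a front vowel).
ziseva ~ zireve, pinosep ~ pinorep — Toranen s corresponds to Kumir r between vowels (before a front vowel).
rerbene ~ rerbine — Toranen e corresponds to Kumir i after a consonant, before a nasal.
Applying these to Toranen 'zisisen':
  zisisen → zirisen   (s→r between vowels (before a front vowel))
  zirisen → ziriren   (s→r between vowels (before a front vowel))
  ziriren → ziririn   (e→i after a consonant, before a nasal)
So the Kumir cognate is 'ziririn'.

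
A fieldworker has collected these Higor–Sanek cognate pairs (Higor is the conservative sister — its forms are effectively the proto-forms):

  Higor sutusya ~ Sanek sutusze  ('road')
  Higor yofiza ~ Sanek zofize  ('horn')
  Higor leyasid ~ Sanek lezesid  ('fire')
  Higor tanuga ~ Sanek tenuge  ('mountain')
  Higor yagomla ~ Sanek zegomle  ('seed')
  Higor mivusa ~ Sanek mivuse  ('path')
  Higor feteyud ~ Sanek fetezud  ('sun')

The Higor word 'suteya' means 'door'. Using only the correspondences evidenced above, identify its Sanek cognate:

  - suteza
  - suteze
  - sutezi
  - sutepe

suteze

leyasid ~ lezesid — Higor y corresponds to Sanek z between vowels (before a back vowel).
sutusya ~ sutusze, yofiza ~ zofize — Higor a corresponds to Sanek e word-finally.
Applying these to Higor 'suteya':
  suteya → suteza   (y→z between vowels (before a back vowel))
  suteza → suteze   (a→e word-finally)
So the Sanek cognate is 'suteze'.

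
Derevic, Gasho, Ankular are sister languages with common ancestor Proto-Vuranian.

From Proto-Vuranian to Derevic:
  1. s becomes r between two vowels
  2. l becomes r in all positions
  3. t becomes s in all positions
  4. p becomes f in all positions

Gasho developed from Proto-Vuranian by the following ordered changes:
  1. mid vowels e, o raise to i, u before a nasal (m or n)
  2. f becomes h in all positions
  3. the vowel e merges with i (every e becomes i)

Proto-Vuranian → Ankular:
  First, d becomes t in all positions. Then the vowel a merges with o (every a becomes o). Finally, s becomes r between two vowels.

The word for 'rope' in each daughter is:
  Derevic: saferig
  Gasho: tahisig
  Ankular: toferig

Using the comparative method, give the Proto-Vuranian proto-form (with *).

Position 3: Derevic has f, Gasho has h, Ankular has f. Ankular preserves f here (none of its changes turn any other segment into f), so the proto-segment is *f.
Position 5: Derevic has r, Gasho has s, Ankular has r. Gasho preserves s here (none of its changes turn any other segment into s), so the proto-segment is *s.
Continuing position by position gives *tafesig; check it forward:
Derevic: *tafesig
  tafesig → taferig   [rhotacism]
  taferig (rule 2 does not apply)
  taferig → saferig   [unconditioned shift]
  saferig (rule 4 does not apply)
  giving Derevic saferig.
Gasho: *tafesig
  tafesig (rule 1 does not apply)
  tafesig → tahesig   [unconditioned shift]
  tahesig → tahisig   [vowel merger]
  giving Gasho tahisig.
Ankular: start from *tafesig.
  rule 1: no change — tafesig
  rule 2 (vowel merger): tafesig → tofesig
  rule 3 (rhotacism): tofesig → toferig
  ⇒ Ankular toferig
Only *tafesig yields all of Derevic saferig, Gasho tahisig, Ankular toferig.

*tafesig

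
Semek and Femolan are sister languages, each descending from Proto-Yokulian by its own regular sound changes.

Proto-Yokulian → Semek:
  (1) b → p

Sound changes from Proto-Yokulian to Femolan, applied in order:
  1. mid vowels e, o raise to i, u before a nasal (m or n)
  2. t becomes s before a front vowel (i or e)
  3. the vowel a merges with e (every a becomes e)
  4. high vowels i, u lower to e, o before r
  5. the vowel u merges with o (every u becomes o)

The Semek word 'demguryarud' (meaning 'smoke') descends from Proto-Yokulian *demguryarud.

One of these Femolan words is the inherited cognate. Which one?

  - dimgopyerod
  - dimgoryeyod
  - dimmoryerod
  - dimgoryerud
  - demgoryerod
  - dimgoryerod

Femolan: *demguryarud
  demguryarud → dimguryarud   [pre-nasal raising]
  dimguryarud (rule 2 does not apply)
  dimguryarud → dimguryerud   [vowel merger]
  dimguryerud → dimgoryerud   [pre-rhotic lowering]
  dimgoryerud → dimgoryerod   [vowel merger]
  giving Femolan dimgoryerod.
Only 'dimgoryerod' matches the regular Femolan development of *demguryarud.

dimgoryerod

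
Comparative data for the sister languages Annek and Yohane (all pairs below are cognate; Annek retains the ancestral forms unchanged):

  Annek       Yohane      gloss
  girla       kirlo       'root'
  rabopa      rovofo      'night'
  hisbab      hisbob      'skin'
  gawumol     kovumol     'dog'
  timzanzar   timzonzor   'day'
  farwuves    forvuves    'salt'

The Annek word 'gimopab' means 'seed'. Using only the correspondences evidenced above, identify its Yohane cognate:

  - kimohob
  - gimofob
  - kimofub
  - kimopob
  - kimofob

girla ~ kirlo — Annek g corresponds to Yohane k word-initially before a front vowel.
rabopa ~ rovofo — Annek p corresponds to Yohane f between vowels (before a back vowel).
rabopa ~ rovofo, hisbab ~ hisbob — Annek a corresponds to Yohane o after a consonant, before a labial obstruent.
Applying these to Annek 'gimopab':
  gimopab → kimopab   (g→k word-initially before a front vowel)
  kimopab → kimofab   (p→f between vowels (before a back vowel))
  kimofab → kimofob   (a→o after a consonant, before a labial obstruent)
So the Yohane cognate is 'kimofob'.

kimofob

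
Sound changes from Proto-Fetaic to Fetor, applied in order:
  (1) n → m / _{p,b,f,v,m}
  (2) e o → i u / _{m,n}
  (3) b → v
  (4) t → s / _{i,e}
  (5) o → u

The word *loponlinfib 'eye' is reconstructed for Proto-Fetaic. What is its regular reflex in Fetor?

Fetor: start from *loponlinfib.
  rule 1 (nasal place assimilation): loponlinfib → loponlimfib
  rule 2 (pre-nasal raising): loponlimfib → lopunlimfib
  rule 3 (unconditioned shift): lopunlimfib → lopunlimfiv
  rule 4: no change — lopunlimfiv
  rule 5 (vowel merger): lopunlimfiv → lupunlimfiv
  ⇒ Fetor lupunlimfiv

lupunlimfiv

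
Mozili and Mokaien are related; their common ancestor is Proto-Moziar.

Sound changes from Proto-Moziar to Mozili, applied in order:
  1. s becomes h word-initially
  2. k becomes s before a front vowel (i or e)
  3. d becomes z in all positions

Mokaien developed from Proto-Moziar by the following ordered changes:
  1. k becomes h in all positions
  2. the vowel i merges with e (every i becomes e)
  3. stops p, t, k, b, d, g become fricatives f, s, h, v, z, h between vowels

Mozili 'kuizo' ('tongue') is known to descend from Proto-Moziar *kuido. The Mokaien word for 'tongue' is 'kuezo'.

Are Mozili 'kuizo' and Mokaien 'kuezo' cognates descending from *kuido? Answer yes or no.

no

Derive the expected Mokaien reflex of *kuido:
Mokaien: *kuido
  kuido → huido   [unconditioned shift]
  huido → huedo   [vowel merger]
  huedo → huezo   [intervocalic lenition]
  giving Mokaien huezo.
The regular Mokaien reflex would be 'huezo', but the attested form is 'kuezo'. The correspondence is irregular, so they are not cognates (the Mokaien form has a different source).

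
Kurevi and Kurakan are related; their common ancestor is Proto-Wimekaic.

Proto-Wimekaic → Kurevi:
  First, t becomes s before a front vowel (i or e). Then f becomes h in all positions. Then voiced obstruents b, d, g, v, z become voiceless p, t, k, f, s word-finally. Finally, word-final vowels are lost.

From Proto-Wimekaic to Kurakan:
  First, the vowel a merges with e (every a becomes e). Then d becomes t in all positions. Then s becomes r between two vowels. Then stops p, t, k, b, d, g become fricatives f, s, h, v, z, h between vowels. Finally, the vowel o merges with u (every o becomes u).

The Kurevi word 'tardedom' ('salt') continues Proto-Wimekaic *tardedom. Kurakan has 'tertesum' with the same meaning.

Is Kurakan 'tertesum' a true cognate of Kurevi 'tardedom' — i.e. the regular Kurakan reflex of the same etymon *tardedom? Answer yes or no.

Derive the expected Kurakan reflex of *tardedom:
Kurakan: start from *tardedom.
  rule 1 (vowel merger): tardedom → terdedom
  rule 2 (unconditioned shift): terdedom → tertetom
  rule 3: no change — tertetom
  rule 4 (intervocalic lenition): tertetom → tertesom
  rule 5 (vowel merger): tertesom → tertesum
  ⇒ Kurakan tertesum
Kurakan 'tertesum' matches the regular reflex exactly, so the pair is cognate.

yes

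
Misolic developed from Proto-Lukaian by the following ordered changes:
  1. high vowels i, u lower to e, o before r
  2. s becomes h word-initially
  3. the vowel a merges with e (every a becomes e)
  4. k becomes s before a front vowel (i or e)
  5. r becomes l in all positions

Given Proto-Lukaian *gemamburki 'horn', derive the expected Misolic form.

gemembolsi

Misolic: *gemamburki > gemamborki > gememborki > gememborsi > gemembolsi  (by pre-rhotic lowering, vowel merger, palatalisation, unconditioned shift)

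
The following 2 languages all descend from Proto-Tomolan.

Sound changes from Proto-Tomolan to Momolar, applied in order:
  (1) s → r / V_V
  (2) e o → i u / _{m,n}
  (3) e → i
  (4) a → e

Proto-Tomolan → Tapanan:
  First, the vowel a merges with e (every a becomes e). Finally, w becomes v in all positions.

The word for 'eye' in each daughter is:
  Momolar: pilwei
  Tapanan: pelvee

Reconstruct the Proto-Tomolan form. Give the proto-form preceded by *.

*pelwae

Position 5: Momolar has e, Tapanan has e. In Momolar, e can only continue *a, so the proto-segment is *a.
Position 2: Momolar has i, Tapanan has e. Taking the neighbouring segments as reconstructed: Momolar i could go back to *e or *i; Tapanan e could go back to *a or *e — the one source consistent with every daughter is *e.
Continuing position by position gives *pelwae; check it forward:
Momolar: *pelwae > pilwai > pilwei  (by vowel merger, vowel merger)
Tapanan: *pelwae
  pelwae → pelwee   [vowel merger]
  pelwee → pelvee   [unconditioned shift]
  giving Tapanan pelvee.
No other proto-form is consistent with every reflex, so the reconstruction is *pelwae.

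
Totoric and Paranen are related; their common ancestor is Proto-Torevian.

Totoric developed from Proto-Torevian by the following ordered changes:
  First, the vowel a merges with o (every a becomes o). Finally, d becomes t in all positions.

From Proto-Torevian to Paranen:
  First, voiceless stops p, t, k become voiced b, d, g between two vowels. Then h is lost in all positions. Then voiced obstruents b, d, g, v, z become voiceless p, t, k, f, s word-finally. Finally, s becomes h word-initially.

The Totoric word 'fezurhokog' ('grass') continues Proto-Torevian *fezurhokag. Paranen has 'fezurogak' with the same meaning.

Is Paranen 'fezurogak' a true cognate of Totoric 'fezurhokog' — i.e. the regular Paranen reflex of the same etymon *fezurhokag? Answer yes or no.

yes

Derive the expected Paranen reflex of *fezurhokag:
Paranen: *fezurhokag > fezurhogag > fezurogag > fezurogak  (by intervocalic voicing, h-loss, final devoicing)
Paranen 'fezurogak' matches the regular reflex exactly, so the pair is cognate.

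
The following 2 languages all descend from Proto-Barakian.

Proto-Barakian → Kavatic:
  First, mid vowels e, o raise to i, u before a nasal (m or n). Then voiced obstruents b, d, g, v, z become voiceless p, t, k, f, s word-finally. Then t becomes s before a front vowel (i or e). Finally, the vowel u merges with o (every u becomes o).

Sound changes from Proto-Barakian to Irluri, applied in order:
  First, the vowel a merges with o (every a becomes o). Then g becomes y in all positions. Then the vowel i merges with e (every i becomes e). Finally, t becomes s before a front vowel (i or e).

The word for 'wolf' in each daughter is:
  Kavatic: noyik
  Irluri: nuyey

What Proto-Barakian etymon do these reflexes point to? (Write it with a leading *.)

*nuyig

Position 2: Kavatic has o, Irluri has u. Irluri preserves u here (none of its changes turn any other segment into u), so the proto-segment is *u.
Position 5: Kavatic has k, Irluri has y. Taking the neighbouring segments as reconstructed: Kavatic k could go back to *k or *g; Irluri y could go back to *g or *y — the one source consistent with every daughter is *g.
This points to *nuyig. Verify forward in each daughter:
Kavatic: start from *nuyig.
  rule 1: no change — nuyig
  rule 2 (final devoicing): nuyig → nuyik
  rule 3: no change — nuyik
  rule 4 (vowel merger): nuyik → noyik
  ⇒ Kavatic noyik
Irluri: *nuyig
  nuyig (rule 1 does not apply)
  nuyig → nuyiy   [unconditioned shift]
  nuyiy → nuyey   [vowel merger]
  nuyey (rule 4 does not apply)
  giving Irluri nuyey.
*nuyig is the unique common source.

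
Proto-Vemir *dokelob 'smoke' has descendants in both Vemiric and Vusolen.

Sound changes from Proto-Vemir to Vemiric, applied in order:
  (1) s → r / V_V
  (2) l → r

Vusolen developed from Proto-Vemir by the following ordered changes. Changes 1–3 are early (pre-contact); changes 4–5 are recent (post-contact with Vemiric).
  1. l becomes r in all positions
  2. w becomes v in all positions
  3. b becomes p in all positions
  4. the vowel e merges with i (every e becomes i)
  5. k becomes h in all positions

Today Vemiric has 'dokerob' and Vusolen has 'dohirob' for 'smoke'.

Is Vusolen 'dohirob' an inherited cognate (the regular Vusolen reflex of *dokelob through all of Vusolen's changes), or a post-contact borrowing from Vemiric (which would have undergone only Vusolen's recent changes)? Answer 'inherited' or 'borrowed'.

If inherited, *dokelob would pass through all of Vusolen's changes:
Vusolen: *dokelob
  dokelob → dokerob   [unconditioned shift]
  dokerob (rule 2 does not apply)
  dokerob → dokerop   [unconditioned shift]
  dokerop → dokirop   [vowel merger]
  dokirop → dohirop   [unconditioned shift]
  giving Vusolen dohirop.
If borrowed from Vemiric 'dokerob' after the early changes, it would undergo only the recent ones:
  rule 4 (vowel merger): dokerob → dokirob
  rule 5 (unconditioned shift): dokirob → dohirob
  ⇒ as a loan: dohirob
Vusolen 'dohirob' matches the loan outcome 'dohirob', not the inherited 'dohirop' — it skipped the early Vusolen changes, so it was borrowed from Vemiric.

borrowed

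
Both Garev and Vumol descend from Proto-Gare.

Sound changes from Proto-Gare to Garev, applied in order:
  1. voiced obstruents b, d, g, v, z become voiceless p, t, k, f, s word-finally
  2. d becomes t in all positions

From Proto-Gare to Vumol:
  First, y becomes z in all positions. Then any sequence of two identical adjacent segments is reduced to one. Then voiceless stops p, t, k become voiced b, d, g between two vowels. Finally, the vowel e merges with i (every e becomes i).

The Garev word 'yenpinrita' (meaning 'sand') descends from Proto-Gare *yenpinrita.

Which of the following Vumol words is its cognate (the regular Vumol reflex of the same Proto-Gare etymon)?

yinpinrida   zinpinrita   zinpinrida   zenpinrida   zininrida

Vumol: *yenpinrita
  yenpinrita → zenpinrita   [unconditioned shift]
  zenpinrita (rule 2 does not apply)
  zenpinrita → zenpinrida   [intervocalic voicing]
  zenpinrida → zinpinrida   [vowel merger]
  giving Vumol zinpinrida.
The other candidates each miss or misapply at least one Vumol change.

zinpinrida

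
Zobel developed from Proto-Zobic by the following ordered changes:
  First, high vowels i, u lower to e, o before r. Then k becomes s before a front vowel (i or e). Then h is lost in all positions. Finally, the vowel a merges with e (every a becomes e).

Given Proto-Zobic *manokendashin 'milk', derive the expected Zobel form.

menosendesin

Zobel: *manokendashin > manosendashin > manosendasin > menosendesin  (by palatalisation, h-loss, vowel merger)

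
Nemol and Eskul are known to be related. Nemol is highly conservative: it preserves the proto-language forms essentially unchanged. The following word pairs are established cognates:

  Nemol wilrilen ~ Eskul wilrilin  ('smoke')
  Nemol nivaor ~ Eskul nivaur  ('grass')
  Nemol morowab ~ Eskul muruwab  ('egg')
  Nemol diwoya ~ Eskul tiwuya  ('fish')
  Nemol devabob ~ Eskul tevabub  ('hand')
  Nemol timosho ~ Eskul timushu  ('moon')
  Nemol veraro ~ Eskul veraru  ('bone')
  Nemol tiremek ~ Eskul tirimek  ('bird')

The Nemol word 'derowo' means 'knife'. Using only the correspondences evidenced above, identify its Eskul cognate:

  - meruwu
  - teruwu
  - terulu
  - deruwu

devabob ~ tevabub — Nemol d corresponds to Eskul t word-initially before a front vowel.
morowab ~ muruwab, diwoya ~ tiwuya — Nemol o corresponds to Eskul u after a consonant, before a consonant other than r, m, n, p, b, f, v.
timosho ~ timushu, veraro ~ veraru — Nemol o corresponds to Eskul u word-finally.
Applying these to Nemol 'derowo':
  derowo → terowo   (d→t word-initially before a front vowel)
  terowo → teruwo   (o→u after a consonant, before a consonant other than r, m, n, p, b, f, v)
  teruwo → teruwu   (o→u word-finally)
So the Eskul cognate is 'teruwu'.

teruwu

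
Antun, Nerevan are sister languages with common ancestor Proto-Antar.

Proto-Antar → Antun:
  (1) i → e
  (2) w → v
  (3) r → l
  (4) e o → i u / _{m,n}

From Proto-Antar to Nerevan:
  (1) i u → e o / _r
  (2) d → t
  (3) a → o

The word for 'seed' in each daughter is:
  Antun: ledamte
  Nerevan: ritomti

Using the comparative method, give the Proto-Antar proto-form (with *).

*ridamti

Position 7: Antun has e, Nerevan has i. Nerevan preserves i here (none of its changes turn any other segment into i), so the proto-segment is *i.
Position 1: Antun has l, Nerevan has r. Nerevan preserves r here (none of its changes turn any other segment into r), so the proto-segment is *r.
This points to *ridamti. Verify forward in each daughter:
Antun: start from *ridamti.
  rule 1 (vowel merger): ridamti → redamte
  rule 2: no change — redamte
  rule 3 (unconditioned shift): redamte → ledamte
  rule 4: no change — ledamte
  ⇒ Antun ledamte
Nerevan: start from *ridamti.
  rule 1: no change — ridamti
  rule 2 (unconditioned shift): ridamti → ritamti
  rule 3 (vowel merger): ritamti → ritomti
  ⇒ Nerevan ritomti
No other proto-form is consistent with every reflex, so the reconstruction is *ridamti.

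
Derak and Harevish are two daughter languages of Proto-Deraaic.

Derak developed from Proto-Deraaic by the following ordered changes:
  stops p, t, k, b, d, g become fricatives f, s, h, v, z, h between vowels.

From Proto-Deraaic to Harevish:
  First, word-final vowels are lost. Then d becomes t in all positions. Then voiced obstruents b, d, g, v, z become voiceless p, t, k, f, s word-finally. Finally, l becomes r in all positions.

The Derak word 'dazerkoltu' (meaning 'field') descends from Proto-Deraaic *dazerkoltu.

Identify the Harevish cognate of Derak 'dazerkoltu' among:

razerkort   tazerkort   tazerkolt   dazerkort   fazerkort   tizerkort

tazerkort

Harevish: *dazerkoltu
  dazerkoltu → dazerkolt   [apocope]
  dazerkolt → tazerkolt   [unconditioned shift]
  tazerkolt (rule 3 does not apply)
  tazerkolt → tazerkort   [unconditioned shift]
  giving Harevish tazerkort.
The other candidates each miss or misapply at least one Harevish change.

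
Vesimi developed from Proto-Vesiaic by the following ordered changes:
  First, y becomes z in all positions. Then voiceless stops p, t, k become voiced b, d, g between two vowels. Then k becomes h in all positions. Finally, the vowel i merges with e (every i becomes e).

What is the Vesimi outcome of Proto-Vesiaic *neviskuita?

Vesimi: *neviskuita > neviskuida > nevishuida > neveshueda  (by intervocalic voicing, unconditioned shift, vowel merger)

neveshueda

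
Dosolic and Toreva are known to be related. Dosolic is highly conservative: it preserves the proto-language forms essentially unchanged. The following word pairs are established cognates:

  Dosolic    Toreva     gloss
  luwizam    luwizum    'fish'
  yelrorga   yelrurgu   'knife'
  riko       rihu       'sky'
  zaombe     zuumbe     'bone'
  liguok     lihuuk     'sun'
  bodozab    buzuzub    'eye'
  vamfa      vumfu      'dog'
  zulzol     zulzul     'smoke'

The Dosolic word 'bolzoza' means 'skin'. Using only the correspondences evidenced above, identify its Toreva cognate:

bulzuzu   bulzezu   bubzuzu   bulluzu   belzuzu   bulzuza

bulzuzu

bodozab ~ buzuzub, zulzol ~ zulzul — Dosolic o corresponds to Toreva u after a consonant, before a consonant other than r, m, n, p, b, f, v.
yelrorga ~ yelrurgu, vamfa ~ vumfu — Dosolic a corresponds to Toreva u word-finally.
Applying these to Dosolic 'bolzoza':
  bolzoza → bulzoza   (o→u after a consonant, before a consonant other than r, m, n, p, b, f, v)
  bulzoza → bulzuza   (o→u after a consonant, before a consonant other than r, m, n, p, b, f, v)
  bulzuza → bulzuzu   (a→u word-finally)
So the Toreva cognate is 'bulzuzu'.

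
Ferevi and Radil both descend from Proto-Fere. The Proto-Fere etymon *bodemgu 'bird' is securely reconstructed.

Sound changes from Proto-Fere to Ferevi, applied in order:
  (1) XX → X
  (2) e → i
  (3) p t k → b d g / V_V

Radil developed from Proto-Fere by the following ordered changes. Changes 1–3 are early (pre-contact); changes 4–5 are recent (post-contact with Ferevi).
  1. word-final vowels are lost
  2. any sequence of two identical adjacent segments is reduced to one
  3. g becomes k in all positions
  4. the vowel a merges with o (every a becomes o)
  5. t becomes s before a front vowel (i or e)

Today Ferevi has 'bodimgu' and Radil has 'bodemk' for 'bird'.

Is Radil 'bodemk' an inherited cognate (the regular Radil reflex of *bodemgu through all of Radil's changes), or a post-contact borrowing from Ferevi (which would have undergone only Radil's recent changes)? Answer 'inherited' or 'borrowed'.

inherited

If inherited, *bodemgu would pass through all of Radil's changes:
Radil: start from *bodemgu.
  rule 1 (apocope): bodemgu → bodemg
  rule 2: no change — bodemg
  rule 3 (unconditioned shift): bodemg → bodemk
  rule 4: no change — bodemk
  rule 5: no change — bodemk
  ⇒ Radil bodemk
If borrowed from Ferevi 'bodimgu' after the early changes, it would undergo only the recent ones:
  rule 4 (vowel merger): no change (bodimgu)
  rule 5 (palatalisation): no change (bodimgu)
  ⇒ as a loan: bodimgu
Radil 'bodemk' matches the inherited outcome exactly, so it is an inherited cognate, not a loan.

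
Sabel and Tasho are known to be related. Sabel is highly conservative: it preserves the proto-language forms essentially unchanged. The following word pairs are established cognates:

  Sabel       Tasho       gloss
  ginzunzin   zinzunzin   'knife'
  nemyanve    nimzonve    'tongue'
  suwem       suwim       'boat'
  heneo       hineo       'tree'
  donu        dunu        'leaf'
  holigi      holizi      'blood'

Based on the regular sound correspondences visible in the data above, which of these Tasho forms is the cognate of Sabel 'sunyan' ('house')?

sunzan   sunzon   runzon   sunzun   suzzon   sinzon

nemyanve ~ nimzonve — Sabel y corresponds to Tasho z after a consonant, before a back vowel.
nemyanve ~ nimzonve — Sabel a corresponds to Tasho o after a consonant, before a nasal.
Applying these to Sabel 'sunyan':
  sunyan → sunzan   (y→z after a consonant, before a back vowel)
  sunzan → sunzon   (a→o after a consonant, before a nasal)
So the Tasho cognate is 'sunzon'.

sunzon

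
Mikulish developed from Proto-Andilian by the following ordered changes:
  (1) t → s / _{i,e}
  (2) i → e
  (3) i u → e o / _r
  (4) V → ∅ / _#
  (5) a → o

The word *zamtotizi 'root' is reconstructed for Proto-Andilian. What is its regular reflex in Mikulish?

Mikulish: start from *zamtotizi.
  rule 1 (palatalisation): zamtotizi → zamtosizi
  rule 2 (vowel merger): zamtosizi → zamtoseze
  rule 3: no change — zamtoseze
  rule 4 (apocope): zamtoseze → zamtosez
  rule 5 (vowel merger): zamtosez → zomtosez
  ⇒ Mikulish zomtosez

zomtosez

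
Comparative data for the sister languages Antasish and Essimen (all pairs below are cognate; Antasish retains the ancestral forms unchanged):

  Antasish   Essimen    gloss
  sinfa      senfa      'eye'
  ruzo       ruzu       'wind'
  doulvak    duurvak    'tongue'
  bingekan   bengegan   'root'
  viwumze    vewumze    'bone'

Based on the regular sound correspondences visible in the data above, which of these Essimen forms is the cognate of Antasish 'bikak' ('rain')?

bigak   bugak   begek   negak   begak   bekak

viwumze ~ vewumze — Antasish i corresponds to Essimen e after a consonant, before a consonant other than r, m, n, p, b, f, v.
bingekan ~ bengegan — Antasish k corresponds to Essimen g between vowels (before a back vowel).
Applying these to Antasish 'bikak':
  bikak → bekak   (i→e after a consonant, before a consonant other than r, m, n, p, b, f, v)
  bekak → begak   (k→g between vowels (before a back vowel))
So the Essimen cognate is 'begak'.

begak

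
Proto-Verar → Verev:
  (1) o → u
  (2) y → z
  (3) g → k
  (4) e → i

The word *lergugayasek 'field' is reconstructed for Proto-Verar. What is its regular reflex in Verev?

Verev: *lergugayasek > lergugazasek > lerkukazasek > lirkukazasik  (by unconditioned shift, unconditioned shift, vowel merger)

lirkukazasik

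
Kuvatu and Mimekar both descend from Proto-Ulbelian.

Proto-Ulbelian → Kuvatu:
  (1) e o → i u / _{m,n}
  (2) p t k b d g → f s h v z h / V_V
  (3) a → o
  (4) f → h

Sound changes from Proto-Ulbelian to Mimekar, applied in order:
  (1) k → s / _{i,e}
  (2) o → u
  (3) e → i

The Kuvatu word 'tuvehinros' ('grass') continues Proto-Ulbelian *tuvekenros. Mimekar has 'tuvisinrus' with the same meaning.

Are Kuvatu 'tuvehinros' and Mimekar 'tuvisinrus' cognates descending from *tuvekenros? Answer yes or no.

yes

Derive the expected Mimekar reflex of *tuvekenros:
Mimekar: *tuvekenros > tuvesenros > tuvesenrus > tuvisinrus  (by palatalisation, vowel merger, vowel merger)
Mimekar 'tuvisinrus' matches the regular reflex exactly, so the pair is cognate.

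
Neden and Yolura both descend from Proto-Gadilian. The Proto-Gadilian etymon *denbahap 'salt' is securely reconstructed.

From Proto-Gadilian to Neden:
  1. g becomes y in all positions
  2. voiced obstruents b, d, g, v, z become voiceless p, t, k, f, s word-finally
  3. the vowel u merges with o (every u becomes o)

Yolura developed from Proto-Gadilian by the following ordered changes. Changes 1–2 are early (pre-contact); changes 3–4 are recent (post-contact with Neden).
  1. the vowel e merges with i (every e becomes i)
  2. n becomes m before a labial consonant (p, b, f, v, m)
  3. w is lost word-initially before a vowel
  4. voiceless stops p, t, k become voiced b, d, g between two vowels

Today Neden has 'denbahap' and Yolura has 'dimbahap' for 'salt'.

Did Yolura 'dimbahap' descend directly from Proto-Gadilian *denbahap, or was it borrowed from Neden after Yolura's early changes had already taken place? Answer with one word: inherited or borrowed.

inherited

If inherited, *denbahap would pass through all of Yolura's changes:
Yolura: *denbahap > dinbahap > dimbahap  (by vowel merger, nasal place assimilation)
If borrowed from Neden 'denbahap' after the early changes, it would undergo only the recent ones:
  rule 3 (glide loss): no change (denbahap)
  rule 4 (intervocalic voicing): no change (denbahap)
  ⇒ as a loan: denbahap
Yolura 'dimbahap' matches the inherited outcome exactly, so it is an inherited cognate, not a loan.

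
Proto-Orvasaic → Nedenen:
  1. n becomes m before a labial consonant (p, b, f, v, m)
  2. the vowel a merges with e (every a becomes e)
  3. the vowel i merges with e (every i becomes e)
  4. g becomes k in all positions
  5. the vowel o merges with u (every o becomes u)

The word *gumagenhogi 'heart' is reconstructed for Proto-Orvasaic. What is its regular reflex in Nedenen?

Nedenen: start from *gumagenhogi.
  rule 1: no change — gumagenhogi
  rule 2 (vowel merger): gumagenhogi → gumegenhogi
  rule 3 (vowel merger): gumegenhogi → gumegenhoge
  rule 4 (unconditioned shift): gumegenhoge → kumekenhoke
  rule 5 (vowel merger): kumekenhoke → kumekenhuke
  ⇒ Nedenen kumekenhuke

kumekenhuke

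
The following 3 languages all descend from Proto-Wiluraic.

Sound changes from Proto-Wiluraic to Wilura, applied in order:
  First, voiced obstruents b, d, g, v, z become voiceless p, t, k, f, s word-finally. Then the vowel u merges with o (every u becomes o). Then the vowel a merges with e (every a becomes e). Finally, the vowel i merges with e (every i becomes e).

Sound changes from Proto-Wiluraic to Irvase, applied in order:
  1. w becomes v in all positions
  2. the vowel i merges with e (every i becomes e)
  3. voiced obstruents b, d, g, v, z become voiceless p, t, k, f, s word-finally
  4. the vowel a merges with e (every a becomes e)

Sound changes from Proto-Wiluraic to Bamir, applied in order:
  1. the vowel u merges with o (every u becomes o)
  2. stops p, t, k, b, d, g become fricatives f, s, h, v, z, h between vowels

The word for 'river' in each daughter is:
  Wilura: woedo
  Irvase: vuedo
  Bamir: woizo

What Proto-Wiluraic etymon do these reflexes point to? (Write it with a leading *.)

Position 2: Wilura has o, Irvase has u, Bamir has o. Irvase preserves u here (none of its changes turn any other segment into u), so the proto-segment is *u.
Position 1: Wilura has w, Irvase has v, Bamir has w. Wilura preserves w here (none of its changes turn any other segment into w), so the proto-segment is *w.
Verify the candidate proto-form against each daughter:
Wilura: start from *wuido.
  rule 1: no change — wuido
  rule 2 (vowel merger): wuido → woido
  rule 3: no change — woido
  rule 4 (vowel merger): woido → woedo
  ⇒ Wilura woedo
Irvase: *wuido
  wuido → vuido   [unconditioned shift]
  vuido → vuedo   [vowel merger]
  vuedo (rule 3 does not apply)
  vuedo (rule 4 does not apply)
  giving Irvase vuedo.
Bamir: *wuido
  wuido → woido   [vowel merger]
  woido → woizo   [intervocalic lenition]
  giving Bamir woizo.
*wuido is the unique common source.

*wuido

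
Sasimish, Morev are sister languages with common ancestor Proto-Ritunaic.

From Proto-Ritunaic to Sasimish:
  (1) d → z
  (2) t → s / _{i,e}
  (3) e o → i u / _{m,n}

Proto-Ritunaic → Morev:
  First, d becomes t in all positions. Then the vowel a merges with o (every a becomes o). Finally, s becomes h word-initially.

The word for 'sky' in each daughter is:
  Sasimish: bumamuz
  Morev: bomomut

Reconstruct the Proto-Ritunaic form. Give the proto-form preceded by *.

*bomamud

Position 4: Sasimish has a, Morev has o. Sasimish preserves a here (none of its changes turn any other segment into a), so the proto-segment is *a.
Position 2: Sasimish has u, Morev has o. Taking the neighbouring segments as reconstructed: Sasimish u could go back to *o or *u; Morev o could go back to *a or *o — the one source consistent with every daughter is *o.
Position 7: Sasimish has z, Morev has t. Taking the neighbouring segments as reconstructed: Sasimish z could go back to *d or *z; Morev t could go back to *t or *d — the one source consistent with every daughter is *d.
This points to *bomamud. Verify forward in each daughter:
Sasimish: *bomamud > bomamuz > bumamuz  (by unconditioned shift, pre-nasal raising)
Morev: start from *bomamud.
  rule 1 (unconditioned shift): bomamud → bomamut
  rule 2 (vowel merger): bomamut → bomomut
  rule 3: no change — bomomut
  ⇒ Morev bomomut
Only *bomamud yields all of Sasimish bumamuz, Morev bomomut.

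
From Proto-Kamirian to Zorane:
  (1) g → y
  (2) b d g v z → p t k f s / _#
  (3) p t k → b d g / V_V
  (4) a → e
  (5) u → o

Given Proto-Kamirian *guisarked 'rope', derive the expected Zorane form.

yoiserket

Zorane: *guisarked
  guisarked → yuisarked   [unconditioned shift]
  yuisarked → yuisarket   [final devoicing]
  yuisarket (rule 3 does not apply)
  yuisarket → yuiserket   [vowel merger]
  yuiserket → yoiserket   [vowel merger]
  giving Zorane yoiserket.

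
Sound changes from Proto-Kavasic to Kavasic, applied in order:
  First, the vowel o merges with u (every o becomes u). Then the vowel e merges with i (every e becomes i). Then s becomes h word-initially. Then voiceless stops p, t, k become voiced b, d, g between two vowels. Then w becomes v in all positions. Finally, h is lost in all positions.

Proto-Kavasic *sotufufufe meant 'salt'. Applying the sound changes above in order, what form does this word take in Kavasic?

Kavasic: *sotufufufe > sutufufufe > sutufufufi > hutufufufi > hudufufufi > udufufufi  (by vowel merger, vowel merger, debuccalisation, intervocalic voicing, h-loss)

udufufufi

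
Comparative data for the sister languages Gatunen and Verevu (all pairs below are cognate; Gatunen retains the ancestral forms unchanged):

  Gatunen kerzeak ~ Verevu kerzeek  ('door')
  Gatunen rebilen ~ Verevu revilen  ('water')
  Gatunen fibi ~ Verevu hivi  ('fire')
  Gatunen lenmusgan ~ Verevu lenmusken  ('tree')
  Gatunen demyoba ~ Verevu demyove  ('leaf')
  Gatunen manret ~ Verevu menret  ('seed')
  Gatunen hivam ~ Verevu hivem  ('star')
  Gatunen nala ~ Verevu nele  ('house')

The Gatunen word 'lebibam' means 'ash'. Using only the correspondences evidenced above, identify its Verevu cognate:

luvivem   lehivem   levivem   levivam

levivem

rebilen ~ revilen, fibi ~ hivi — Gatunen b corresponds to Verevu v between vowels (before a front vowel).
demyoba ~ demyove — Gatunen b corresponds to Verevu v between vowels (before a back vowel).
hivam ~ hivem — Gatunen a corresponds to Verevu e after a consonant, before a nasal.
Applying these to Gatunen 'lebibam':
  lebibam → levibam   (b→v between vowels (before a front vowel))
  levibam → levivam   (b→v between vowels (before a back vowel))
  levivam → levivem   (a→e after a consonant, before a nasal)
So the Verevu cognate is 'levivem'.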